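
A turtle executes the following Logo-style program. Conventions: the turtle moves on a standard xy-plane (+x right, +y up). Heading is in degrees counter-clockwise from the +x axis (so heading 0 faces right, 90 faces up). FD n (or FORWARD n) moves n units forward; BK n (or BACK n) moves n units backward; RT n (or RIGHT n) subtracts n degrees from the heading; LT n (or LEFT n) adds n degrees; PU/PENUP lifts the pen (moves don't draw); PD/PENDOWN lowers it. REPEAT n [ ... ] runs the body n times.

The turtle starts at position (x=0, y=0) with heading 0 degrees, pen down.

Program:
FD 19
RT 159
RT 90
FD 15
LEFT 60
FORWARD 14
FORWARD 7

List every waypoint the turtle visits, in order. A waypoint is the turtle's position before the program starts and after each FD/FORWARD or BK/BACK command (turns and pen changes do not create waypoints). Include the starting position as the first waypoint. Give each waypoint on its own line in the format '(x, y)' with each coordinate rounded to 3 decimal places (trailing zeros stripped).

Answer: (0, 0)
(19, 0)
(13.624, 14.004)
(-0.203, 16.194)
(-7.117, 17.289)

Derivation:
Executing turtle program step by step:
Start: pos=(0,0), heading=0, pen down
FD 19: (0,0) -> (19,0) [heading=0, draw]
RT 159: heading 0 -> 201
RT 90: heading 201 -> 111
FD 15: (19,0) -> (13.624,14.004) [heading=111, draw]
LT 60: heading 111 -> 171
FD 14: (13.624,14.004) -> (-0.203,16.194) [heading=171, draw]
FD 7: (-0.203,16.194) -> (-7.117,17.289) [heading=171, draw]
Final: pos=(-7.117,17.289), heading=171, 4 segment(s) drawn
Waypoints (5 total):
(0, 0)
(19, 0)
(13.624, 14.004)
(-0.203, 16.194)
(-7.117, 17.289)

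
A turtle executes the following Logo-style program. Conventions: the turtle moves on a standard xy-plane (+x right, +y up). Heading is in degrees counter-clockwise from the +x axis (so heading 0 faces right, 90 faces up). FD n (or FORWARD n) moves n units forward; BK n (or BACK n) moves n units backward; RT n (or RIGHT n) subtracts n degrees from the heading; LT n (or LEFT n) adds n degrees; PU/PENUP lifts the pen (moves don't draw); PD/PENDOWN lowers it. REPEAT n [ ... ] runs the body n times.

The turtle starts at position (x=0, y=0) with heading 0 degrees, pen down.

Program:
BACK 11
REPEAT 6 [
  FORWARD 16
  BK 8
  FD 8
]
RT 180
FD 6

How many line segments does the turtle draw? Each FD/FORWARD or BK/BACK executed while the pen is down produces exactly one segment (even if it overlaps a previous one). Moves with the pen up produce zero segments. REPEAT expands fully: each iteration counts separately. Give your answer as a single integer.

Answer: 20

Derivation:
Executing turtle program step by step:
Start: pos=(0,0), heading=0, pen down
BK 11: (0,0) -> (-11,0) [heading=0, draw]
REPEAT 6 [
  -- iteration 1/6 --
  FD 16: (-11,0) -> (5,0) [heading=0, draw]
  BK 8: (5,0) -> (-3,0) [heading=0, draw]
  FD 8: (-3,0) -> (5,0) [heading=0, draw]
  -- iteration 2/6 --
  FD 16: (5,0) -> (21,0) [heading=0, draw]
  BK 8: (21,0) -> (13,0) [heading=0, draw]
  FD 8: (13,0) -> (21,0) [heading=0, draw]
  -- iteration 3/6 --
  FD 16: (21,0) -> (37,0) [heading=0, draw]
  BK 8: (37,0) -> (29,0) [heading=0, draw]
  FD 8: (29,0) -> (37,0) [heading=0, draw]
  -- iteration 4/6 --
  FD 16: (37,0) -> (53,0) [heading=0, draw]
  BK 8: (53,0) -> (45,0) [heading=0, draw]
  FD 8: (45,0) -> (53,0) [heading=0, draw]
  -- iteration 5/6 --
  FD 16: (53,0) -> (69,0) [heading=0, draw]
  BK 8: (69,0) -> (61,0) [heading=0, draw]
  FD 8: (61,0) -> (69,0) [heading=0, draw]
  -- iteration 6/6 --
  FD 16: (69,0) -> (85,0) [heading=0, draw]
  BK 8: (85,0) -> (77,0) [heading=0, draw]
  FD 8: (77,0) -> (85,0) [heading=0, draw]
]
RT 180: heading 0 -> 180
FD 6: (85,0) -> (79,0) [heading=180, draw]
Final: pos=(79,0), heading=180, 20 segment(s) drawn
Segments drawn: 20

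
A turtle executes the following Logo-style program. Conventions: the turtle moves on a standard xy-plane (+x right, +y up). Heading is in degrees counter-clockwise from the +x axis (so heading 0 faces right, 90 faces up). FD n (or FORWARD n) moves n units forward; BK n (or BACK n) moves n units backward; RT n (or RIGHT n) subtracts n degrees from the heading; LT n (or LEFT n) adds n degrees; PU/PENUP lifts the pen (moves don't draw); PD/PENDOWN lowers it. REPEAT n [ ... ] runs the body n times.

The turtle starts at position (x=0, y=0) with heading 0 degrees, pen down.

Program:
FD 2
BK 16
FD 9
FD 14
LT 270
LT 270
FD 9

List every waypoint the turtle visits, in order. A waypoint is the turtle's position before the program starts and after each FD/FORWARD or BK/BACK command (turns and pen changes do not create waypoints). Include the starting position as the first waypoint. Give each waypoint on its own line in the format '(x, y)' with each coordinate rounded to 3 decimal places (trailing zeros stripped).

Executing turtle program step by step:
Start: pos=(0,0), heading=0, pen down
FD 2: (0,0) -> (2,0) [heading=0, draw]
BK 16: (2,0) -> (-14,0) [heading=0, draw]
FD 9: (-14,0) -> (-5,0) [heading=0, draw]
FD 14: (-5,0) -> (9,0) [heading=0, draw]
LT 270: heading 0 -> 270
LT 270: heading 270 -> 180
FD 9: (9,0) -> (0,0) [heading=180, draw]
Final: pos=(0,0), heading=180, 5 segment(s) drawn
Waypoints (6 total):
(0, 0)
(2, 0)
(-14, 0)
(-5, 0)
(9, 0)
(0, 0)

Answer: (0, 0)
(2, 0)
(-14, 0)
(-5, 0)
(9, 0)
(0, 0)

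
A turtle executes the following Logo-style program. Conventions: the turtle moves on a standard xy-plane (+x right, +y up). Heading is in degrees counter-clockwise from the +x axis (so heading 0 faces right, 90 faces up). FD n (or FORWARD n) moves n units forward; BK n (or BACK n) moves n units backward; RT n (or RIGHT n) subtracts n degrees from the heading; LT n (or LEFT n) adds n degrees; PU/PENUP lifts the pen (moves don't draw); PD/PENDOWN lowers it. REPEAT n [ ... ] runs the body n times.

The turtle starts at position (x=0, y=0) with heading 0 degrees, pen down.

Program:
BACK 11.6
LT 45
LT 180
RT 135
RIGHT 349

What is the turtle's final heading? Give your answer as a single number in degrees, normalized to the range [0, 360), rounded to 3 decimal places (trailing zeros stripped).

Executing turtle program step by step:
Start: pos=(0,0), heading=0, pen down
BK 11.6: (0,0) -> (-11.6,0) [heading=0, draw]
LT 45: heading 0 -> 45
LT 180: heading 45 -> 225
RT 135: heading 225 -> 90
RT 349: heading 90 -> 101
Final: pos=(-11.6,0), heading=101, 1 segment(s) drawn

Answer: 101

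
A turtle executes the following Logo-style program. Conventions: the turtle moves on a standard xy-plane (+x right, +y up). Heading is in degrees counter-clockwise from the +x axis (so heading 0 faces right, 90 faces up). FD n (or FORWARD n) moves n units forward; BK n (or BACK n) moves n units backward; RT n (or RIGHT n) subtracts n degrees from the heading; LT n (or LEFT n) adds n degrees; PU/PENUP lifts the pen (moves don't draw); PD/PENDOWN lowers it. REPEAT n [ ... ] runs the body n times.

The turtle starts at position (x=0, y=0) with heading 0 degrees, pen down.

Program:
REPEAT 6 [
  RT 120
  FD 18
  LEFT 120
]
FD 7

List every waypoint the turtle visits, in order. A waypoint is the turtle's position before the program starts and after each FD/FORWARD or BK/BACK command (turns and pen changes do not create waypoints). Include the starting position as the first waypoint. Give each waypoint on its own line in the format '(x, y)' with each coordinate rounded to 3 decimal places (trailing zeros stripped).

Executing turtle program step by step:
Start: pos=(0,0), heading=0, pen down
REPEAT 6 [
  -- iteration 1/6 --
  RT 120: heading 0 -> 240
  FD 18: (0,0) -> (-9,-15.588) [heading=240, draw]
  LT 120: heading 240 -> 0
  -- iteration 2/6 --
  RT 120: heading 0 -> 240
  FD 18: (-9,-15.588) -> (-18,-31.177) [heading=240, draw]
  LT 120: heading 240 -> 0
  -- iteration 3/6 --
  RT 120: heading 0 -> 240
  FD 18: (-18,-31.177) -> (-27,-46.765) [heading=240, draw]
  LT 120: heading 240 -> 0
  -- iteration 4/6 --
  RT 120: heading 0 -> 240
  FD 18: (-27,-46.765) -> (-36,-62.354) [heading=240, draw]
  LT 120: heading 240 -> 0
  -- iteration 5/6 --
  RT 120: heading 0 -> 240
  FD 18: (-36,-62.354) -> (-45,-77.942) [heading=240, draw]
  LT 120: heading 240 -> 0
  -- iteration 6/6 --
  RT 120: heading 0 -> 240
  FD 18: (-45,-77.942) -> (-54,-93.531) [heading=240, draw]
  LT 120: heading 240 -> 0
]
FD 7: (-54,-93.531) -> (-47,-93.531) [heading=0, draw]
Final: pos=(-47,-93.531), heading=0, 7 segment(s) drawn
Waypoints (8 total):
(0, 0)
(-9, -15.588)
(-18, -31.177)
(-27, -46.765)
(-36, -62.354)
(-45, -77.942)
(-54, -93.531)
(-47, -93.531)

Answer: (0, 0)
(-9, -15.588)
(-18, -31.177)
(-27, -46.765)
(-36, -62.354)
(-45, -77.942)
(-54, -93.531)
(-47, -93.531)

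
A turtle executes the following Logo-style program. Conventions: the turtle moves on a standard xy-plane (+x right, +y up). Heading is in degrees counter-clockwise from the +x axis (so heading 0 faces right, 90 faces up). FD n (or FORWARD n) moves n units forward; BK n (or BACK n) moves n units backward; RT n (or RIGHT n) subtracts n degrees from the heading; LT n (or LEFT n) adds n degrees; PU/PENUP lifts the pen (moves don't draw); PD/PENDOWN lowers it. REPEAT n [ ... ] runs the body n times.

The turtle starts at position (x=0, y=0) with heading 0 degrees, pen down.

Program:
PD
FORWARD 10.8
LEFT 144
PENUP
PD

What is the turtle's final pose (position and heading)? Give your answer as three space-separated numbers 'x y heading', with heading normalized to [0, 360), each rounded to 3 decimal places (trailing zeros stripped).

Answer: 10.8 0 144

Derivation:
Executing turtle program step by step:
Start: pos=(0,0), heading=0, pen down
PD: pen down
FD 10.8: (0,0) -> (10.8,0) [heading=0, draw]
LT 144: heading 0 -> 144
PU: pen up
PD: pen down
Final: pos=(10.8,0), heading=144, 1 segment(s) drawn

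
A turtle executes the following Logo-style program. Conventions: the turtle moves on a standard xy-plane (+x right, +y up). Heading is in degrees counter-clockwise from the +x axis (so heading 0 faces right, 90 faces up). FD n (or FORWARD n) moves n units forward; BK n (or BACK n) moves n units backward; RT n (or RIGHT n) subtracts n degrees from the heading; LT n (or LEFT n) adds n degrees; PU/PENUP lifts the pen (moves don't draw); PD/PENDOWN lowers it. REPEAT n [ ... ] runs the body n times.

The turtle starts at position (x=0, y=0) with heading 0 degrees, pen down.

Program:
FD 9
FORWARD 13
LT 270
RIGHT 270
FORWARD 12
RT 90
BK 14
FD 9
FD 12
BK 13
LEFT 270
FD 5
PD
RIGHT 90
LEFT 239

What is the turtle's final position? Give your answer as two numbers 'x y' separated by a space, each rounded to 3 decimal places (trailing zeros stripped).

Executing turtle program step by step:
Start: pos=(0,0), heading=0, pen down
FD 9: (0,0) -> (9,0) [heading=0, draw]
FD 13: (9,0) -> (22,0) [heading=0, draw]
LT 270: heading 0 -> 270
RT 270: heading 270 -> 0
FD 12: (22,0) -> (34,0) [heading=0, draw]
RT 90: heading 0 -> 270
BK 14: (34,0) -> (34,14) [heading=270, draw]
FD 9: (34,14) -> (34,5) [heading=270, draw]
FD 12: (34,5) -> (34,-7) [heading=270, draw]
BK 13: (34,-7) -> (34,6) [heading=270, draw]
LT 270: heading 270 -> 180
FD 5: (34,6) -> (29,6) [heading=180, draw]
PD: pen down
RT 90: heading 180 -> 90
LT 239: heading 90 -> 329
Final: pos=(29,6), heading=329, 8 segment(s) drawn

Answer: 29 6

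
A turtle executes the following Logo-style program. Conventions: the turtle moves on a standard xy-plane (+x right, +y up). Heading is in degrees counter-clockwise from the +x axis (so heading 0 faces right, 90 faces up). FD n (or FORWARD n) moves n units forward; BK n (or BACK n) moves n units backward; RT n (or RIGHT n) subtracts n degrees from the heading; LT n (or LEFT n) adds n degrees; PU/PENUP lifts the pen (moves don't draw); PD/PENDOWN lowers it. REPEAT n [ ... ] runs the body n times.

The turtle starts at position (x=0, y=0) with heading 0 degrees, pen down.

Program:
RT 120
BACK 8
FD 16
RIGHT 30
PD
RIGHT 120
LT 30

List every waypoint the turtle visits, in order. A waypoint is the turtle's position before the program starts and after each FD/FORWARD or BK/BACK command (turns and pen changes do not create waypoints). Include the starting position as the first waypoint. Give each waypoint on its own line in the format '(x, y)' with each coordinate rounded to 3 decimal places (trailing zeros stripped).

Executing turtle program step by step:
Start: pos=(0,0), heading=0, pen down
RT 120: heading 0 -> 240
BK 8: (0,0) -> (4,6.928) [heading=240, draw]
FD 16: (4,6.928) -> (-4,-6.928) [heading=240, draw]
RT 30: heading 240 -> 210
PD: pen down
RT 120: heading 210 -> 90
LT 30: heading 90 -> 120
Final: pos=(-4,-6.928), heading=120, 2 segment(s) drawn
Waypoints (3 total):
(0, 0)
(4, 6.928)
(-4, -6.928)

Answer: (0, 0)
(4, 6.928)
(-4, -6.928)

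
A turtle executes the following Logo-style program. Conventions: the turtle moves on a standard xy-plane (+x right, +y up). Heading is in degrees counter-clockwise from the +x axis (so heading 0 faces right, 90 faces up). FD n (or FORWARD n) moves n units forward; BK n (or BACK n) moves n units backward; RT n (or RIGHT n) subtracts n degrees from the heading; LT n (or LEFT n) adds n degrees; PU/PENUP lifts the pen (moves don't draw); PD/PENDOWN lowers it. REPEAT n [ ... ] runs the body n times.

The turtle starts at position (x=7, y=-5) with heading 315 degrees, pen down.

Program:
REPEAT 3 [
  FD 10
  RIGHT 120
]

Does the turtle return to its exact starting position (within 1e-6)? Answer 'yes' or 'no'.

Executing turtle program step by step:
Start: pos=(7,-5), heading=315, pen down
REPEAT 3 [
  -- iteration 1/3 --
  FD 10: (7,-5) -> (14.071,-12.071) [heading=315, draw]
  RT 120: heading 315 -> 195
  -- iteration 2/3 --
  FD 10: (14.071,-12.071) -> (4.412,-14.659) [heading=195, draw]
  RT 120: heading 195 -> 75
  -- iteration 3/3 --
  FD 10: (4.412,-14.659) -> (7,-5) [heading=75, draw]
  RT 120: heading 75 -> 315
]
Final: pos=(7,-5), heading=315, 3 segment(s) drawn

Start position: (7, -5)
Final position: (7, -5)
Distance = 0; < 1e-6 -> CLOSED

Answer: yes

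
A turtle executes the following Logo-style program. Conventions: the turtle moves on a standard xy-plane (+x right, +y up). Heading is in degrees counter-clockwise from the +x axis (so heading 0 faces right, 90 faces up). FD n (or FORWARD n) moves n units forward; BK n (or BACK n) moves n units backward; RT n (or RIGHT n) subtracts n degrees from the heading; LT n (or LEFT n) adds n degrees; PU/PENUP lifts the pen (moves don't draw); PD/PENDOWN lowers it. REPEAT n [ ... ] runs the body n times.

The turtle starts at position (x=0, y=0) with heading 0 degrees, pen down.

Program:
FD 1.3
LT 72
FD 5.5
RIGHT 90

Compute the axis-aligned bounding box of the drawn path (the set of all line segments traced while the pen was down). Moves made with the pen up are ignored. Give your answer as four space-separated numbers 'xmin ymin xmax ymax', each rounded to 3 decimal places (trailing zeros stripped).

Executing turtle program step by step:
Start: pos=(0,0), heading=0, pen down
FD 1.3: (0,0) -> (1.3,0) [heading=0, draw]
LT 72: heading 0 -> 72
FD 5.5: (1.3,0) -> (3,5.231) [heading=72, draw]
RT 90: heading 72 -> 342
Final: pos=(3,5.231), heading=342, 2 segment(s) drawn

Segment endpoints: x in {0, 1.3, 3}, y in {0, 5.231}
xmin=0, ymin=0, xmax=3, ymax=5.231

Answer: 0 0 3 5.231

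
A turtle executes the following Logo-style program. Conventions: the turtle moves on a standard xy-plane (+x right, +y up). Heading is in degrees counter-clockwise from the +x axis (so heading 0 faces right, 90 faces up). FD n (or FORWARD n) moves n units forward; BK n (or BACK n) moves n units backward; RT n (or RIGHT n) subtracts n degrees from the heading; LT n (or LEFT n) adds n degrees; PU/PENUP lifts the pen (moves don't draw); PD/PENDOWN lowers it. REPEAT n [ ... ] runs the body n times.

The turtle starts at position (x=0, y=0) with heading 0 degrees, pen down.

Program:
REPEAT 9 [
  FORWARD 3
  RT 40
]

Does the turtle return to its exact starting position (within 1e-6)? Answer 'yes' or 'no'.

Answer: yes

Derivation:
Executing turtle program step by step:
Start: pos=(0,0), heading=0, pen down
REPEAT 9 [
  -- iteration 1/9 --
  FD 3: (0,0) -> (3,0) [heading=0, draw]
  RT 40: heading 0 -> 320
  -- iteration 2/9 --
  FD 3: (3,0) -> (5.298,-1.928) [heading=320, draw]
  RT 40: heading 320 -> 280
  -- iteration 3/9 --
  FD 3: (5.298,-1.928) -> (5.819,-4.883) [heading=280, draw]
  RT 40: heading 280 -> 240
  -- iteration 4/9 --
  FD 3: (5.819,-4.883) -> (4.319,-7.481) [heading=240, draw]
  RT 40: heading 240 -> 200
  -- iteration 5/9 --
  FD 3: (4.319,-7.481) -> (1.5,-8.507) [heading=200, draw]
  RT 40: heading 200 -> 160
  -- iteration 6/9 --
  FD 3: (1.5,-8.507) -> (-1.319,-7.481) [heading=160, draw]
  RT 40: heading 160 -> 120
  -- iteration 7/9 --
  FD 3: (-1.319,-7.481) -> (-2.819,-4.883) [heading=120, draw]
  RT 40: heading 120 -> 80
  -- iteration 8/9 --
  FD 3: (-2.819,-4.883) -> (-2.298,-1.928) [heading=80, draw]
  RT 40: heading 80 -> 40
  -- iteration 9/9 --
  FD 3: (-2.298,-1.928) -> (0,0) [heading=40, draw]
  RT 40: heading 40 -> 0
]
Final: pos=(0,0), heading=0, 9 segment(s) drawn

Start position: (0, 0)
Final position: (0, 0)
Distance = 0; < 1e-6 -> CLOSED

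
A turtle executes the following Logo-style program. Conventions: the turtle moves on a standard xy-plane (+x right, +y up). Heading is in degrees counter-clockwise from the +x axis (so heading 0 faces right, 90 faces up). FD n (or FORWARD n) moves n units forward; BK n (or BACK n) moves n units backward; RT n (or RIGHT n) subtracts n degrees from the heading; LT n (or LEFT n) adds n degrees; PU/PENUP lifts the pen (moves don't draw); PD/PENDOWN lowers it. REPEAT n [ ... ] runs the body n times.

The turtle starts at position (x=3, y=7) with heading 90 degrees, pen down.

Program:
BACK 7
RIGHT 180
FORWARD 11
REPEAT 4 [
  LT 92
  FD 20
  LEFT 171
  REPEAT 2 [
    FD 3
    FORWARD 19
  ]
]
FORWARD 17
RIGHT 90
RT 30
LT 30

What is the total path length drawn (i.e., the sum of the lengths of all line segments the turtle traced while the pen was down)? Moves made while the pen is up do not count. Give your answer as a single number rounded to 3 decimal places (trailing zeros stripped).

Answer: 291

Derivation:
Executing turtle program step by step:
Start: pos=(3,7), heading=90, pen down
BK 7: (3,7) -> (3,0) [heading=90, draw]
RT 180: heading 90 -> 270
FD 11: (3,0) -> (3,-11) [heading=270, draw]
REPEAT 4 [
  -- iteration 1/4 --
  LT 92: heading 270 -> 2
  FD 20: (3,-11) -> (22.988,-10.302) [heading=2, draw]
  LT 171: heading 2 -> 173
  REPEAT 2 [
    -- iteration 1/2 --
    FD 3: (22.988,-10.302) -> (20.01,-9.936) [heading=173, draw]
    FD 19: (20.01,-9.936) -> (1.152,-7.621) [heading=173, draw]
    -- iteration 2/2 --
    FD 3: (1.152,-7.621) -> (-1.826,-7.255) [heading=173, draw]
    FD 19: (-1.826,-7.255) -> (-20.684,-4.94) [heading=173, draw]
  ]
  -- iteration 2/4 --
  LT 92: heading 173 -> 265
  FD 20: (-20.684,-4.94) -> (-22.427,-24.864) [heading=265, draw]
  LT 171: heading 265 -> 76
  REPEAT 2 [
    -- iteration 1/2 --
    FD 3: (-22.427,-24.864) -> (-21.702,-21.953) [heading=76, draw]
    FD 19: (-21.702,-21.953) -> (-17.105,-3.517) [heading=76, draw]
    -- iteration 2/2 --
    FD 3: (-17.105,-3.517) -> (-16.379,-0.606) [heading=76, draw]
    FD 19: (-16.379,-0.606) -> (-11.783,17.829) [heading=76, draw]
  ]
  -- iteration 3/4 --
  LT 92: heading 76 -> 168
  FD 20: (-11.783,17.829) -> (-31.346,21.988) [heading=168, draw]
  LT 171: heading 168 -> 339
  REPEAT 2 [
    -- iteration 1/2 --
    FD 3: (-31.346,21.988) -> (-28.545,20.912) [heading=339, draw]
    FD 19: (-28.545,20.912) -> (-10.807,14.103) [heading=339, draw]
    -- iteration 2/2 --
    FD 3: (-10.807,14.103) -> (-8.006,13.028) [heading=339, draw]
    FD 19: (-8.006,13.028) -> (9.732,6.219) [heading=339, draw]
  ]
  -- iteration 4/4 --
  LT 92: heading 339 -> 71
  FD 20: (9.732,6.219) -> (16.243,25.13) [heading=71, draw]
  LT 171: heading 71 -> 242
  REPEAT 2 [
    -- iteration 1/2 --
    FD 3: (16.243,25.13) -> (14.835,22.481) [heading=242, draw]
    FD 19: (14.835,22.481) -> (5.915,5.705) [heading=242, draw]
    -- iteration 2/2 --
    FD 3: (5.915,5.705) -> (4.506,3.056) [heading=242, draw]
    FD 19: (4.506,3.056) -> (-4.414,-13.72) [heading=242, draw]
  ]
]
FD 17: (-4.414,-13.72) -> (-12.395,-28.73) [heading=242, draw]
RT 90: heading 242 -> 152
RT 30: heading 152 -> 122
LT 30: heading 122 -> 152
Final: pos=(-12.395,-28.73), heading=152, 23 segment(s) drawn

Segment lengths:
  seg 1: (3,7) -> (3,0), length = 7
  seg 2: (3,0) -> (3,-11), length = 11
  seg 3: (3,-11) -> (22.988,-10.302), length = 20
  seg 4: (22.988,-10.302) -> (20.01,-9.936), length = 3
  seg 5: (20.01,-9.936) -> (1.152,-7.621), length = 19
  seg 6: (1.152,-7.621) -> (-1.826,-7.255), length = 3
  seg 7: (-1.826,-7.255) -> (-20.684,-4.94), length = 19
  seg 8: (-20.684,-4.94) -> (-22.427,-24.864), length = 20
  seg 9: (-22.427,-24.864) -> (-21.702,-21.953), length = 3
  seg 10: (-21.702,-21.953) -> (-17.105,-3.517), length = 19
  seg 11: (-17.105,-3.517) -> (-16.379,-0.606), length = 3
  seg 12: (-16.379,-0.606) -> (-11.783,17.829), length = 19
  seg 13: (-11.783,17.829) -> (-31.346,21.988), length = 20
  seg 14: (-31.346,21.988) -> (-28.545,20.912), length = 3
  seg 15: (-28.545,20.912) -> (-10.807,14.103), length = 19
  seg 16: (-10.807,14.103) -> (-8.006,13.028), length = 3
  seg 17: (-8.006,13.028) -> (9.732,6.219), length = 19
  seg 18: (9.732,6.219) -> (16.243,25.13), length = 20
  seg 19: (16.243,25.13) -> (14.835,22.481), length = 3
  seg 20: (14.835,22.481) -> (5.915,5.705), length = 19
  seg 21: (5.915,5.705) -> (4.506,3.056), length = 3
  seg 22: (4.506,3.056) -> (-4.414,-13.72), length = 19
  seg 23: (-4.414,-13.72) -> (-12.395,-28.73), length = 17
Total = 291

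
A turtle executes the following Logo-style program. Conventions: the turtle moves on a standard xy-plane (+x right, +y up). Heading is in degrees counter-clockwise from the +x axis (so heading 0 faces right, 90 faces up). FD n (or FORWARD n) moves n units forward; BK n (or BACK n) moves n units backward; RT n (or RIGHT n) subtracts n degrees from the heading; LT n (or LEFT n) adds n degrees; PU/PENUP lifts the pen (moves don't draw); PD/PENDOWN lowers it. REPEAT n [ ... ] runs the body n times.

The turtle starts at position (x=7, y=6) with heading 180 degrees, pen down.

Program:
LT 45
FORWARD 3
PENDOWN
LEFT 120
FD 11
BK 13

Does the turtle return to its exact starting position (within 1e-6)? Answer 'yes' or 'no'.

Answer: no

Derivation:
Executing turtle program step by step:
Start: pos=(7,6), heading=180, pen down
LT 45: heading 180 -> 225
FD 3: (7,6) -> (4.879,3.879) [heading=225, draw]
PD: pen down
LT 120: heading 225 -> 345
FD 11: (4.879,3.879) -> (15.504,1.032) [heading=345, draw]
BK 13: (15.504,1.032) -> (2.947,4.396) [heading=345, draw]
Final: pos=(2.947,4.396), heading=345, 3 segment(s) drawn

Start position: (7, 6)
Final position: (2.947, 4.396)
Distance = 4.359; >= 1e-6 -> NOT closed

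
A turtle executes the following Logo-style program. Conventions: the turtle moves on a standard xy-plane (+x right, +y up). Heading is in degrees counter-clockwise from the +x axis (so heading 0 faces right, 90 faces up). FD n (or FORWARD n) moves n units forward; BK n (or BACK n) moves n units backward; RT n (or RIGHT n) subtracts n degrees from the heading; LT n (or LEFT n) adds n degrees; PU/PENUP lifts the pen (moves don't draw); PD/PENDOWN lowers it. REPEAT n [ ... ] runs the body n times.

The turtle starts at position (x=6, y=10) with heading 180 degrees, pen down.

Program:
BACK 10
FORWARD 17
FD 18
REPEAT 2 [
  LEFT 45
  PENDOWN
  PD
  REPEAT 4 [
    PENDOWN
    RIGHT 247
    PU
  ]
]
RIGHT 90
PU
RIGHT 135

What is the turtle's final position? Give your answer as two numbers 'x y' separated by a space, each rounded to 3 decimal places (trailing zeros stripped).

Answer: -19 10

Derivation:
Executing turtle program step by step:
Start: pos=(6,10), heading=180, pen down
BK 10: (6,10) -> (16,10) [heading=180, draw]
FD 17: (16,10) -> (-1,10) [heading=180, draw]
FD 18: (-1,10) -> (-19,10) [heading=180, draw]
REPEAT 2 [
  -- iteration 1/2 --
  LT 45: heading 180 -> 225
  PD: pen down
  PD: pen down
  REPEAT 4 [
    -- iteration 1/4 --
    PD: pen down
    RT 247: heading 225 -> 338
    PU: pen up
    -- iteration 2/4 --
    PD: pen down
    RT 247: heading 338 -> 91
    PU: pen up
    -- iteration 3/4 --
    PD: pen down
    RT 247: heading 91 -> 204
    PU: pen up
    -- iteration 4/4 --
    PD: pen down
    RT 247: heading 204 -> 317
    PU: pen up
  ]
  -- iteration 2/2 --
  LT 45: heading 317 -> 2
  PD: pen down
  PD: pen down
  REPEAT 4 [
    -- iteration 1/4 --
    PD: pen down
    RT 247: heading 2 -> 115
    PU: pen up
    -- iteration 2/4 --
    PD: pen down
    RT 247: heading 115 -> 228
    PU: pen up
    -- iteration 3/4 --
    PD: pen down
    RT 247: heading 228 -> 341
    PU: pen up
    -- iteration 4/4 --
    PD: pen down
    RT 247: heading 341 -> 94
    PU: pen up
  ]
]
RT 90: heading 94 -> 4
PU: pen up
RT 135: heading 4 -> 229
Final: pos=(-19,10), heading=229, 3 segment(s) drawn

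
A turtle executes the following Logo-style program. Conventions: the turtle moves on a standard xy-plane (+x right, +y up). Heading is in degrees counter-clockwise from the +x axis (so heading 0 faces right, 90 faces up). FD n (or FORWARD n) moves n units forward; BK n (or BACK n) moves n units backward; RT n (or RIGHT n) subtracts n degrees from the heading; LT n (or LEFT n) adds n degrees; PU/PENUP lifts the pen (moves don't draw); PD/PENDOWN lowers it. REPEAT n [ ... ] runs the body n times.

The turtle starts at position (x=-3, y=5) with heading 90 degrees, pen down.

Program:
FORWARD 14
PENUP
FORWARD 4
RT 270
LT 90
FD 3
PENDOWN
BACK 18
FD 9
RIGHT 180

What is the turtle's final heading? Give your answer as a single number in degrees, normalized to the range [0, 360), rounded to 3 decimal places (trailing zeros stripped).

Answer: 90

Derivation:
Executing turtle program step by step:
Start: pos=(-3,5), heading=90, pen down
FD 14: (-3,5) -> (-3,19) [heading=90, draw]
PU: pen up
FD 4: (-3,19) -> (-3,23) [heading=90, move]
RT 270: heading 90 -> 180
LT 90: heading 180 -> 270
FD 3: (-3,23) -> (-3,20) [heading=270, move]
PD: pen down
BK 18: (-3,20) -> (-3,38) [heading=270, draw]
FD 9: (-3,38) -> (-3,29) [heading=270, draw]
RT 180: heading 270 -> 90
Final: pos=(-3,29), heading=90, 3 segment(s) drawn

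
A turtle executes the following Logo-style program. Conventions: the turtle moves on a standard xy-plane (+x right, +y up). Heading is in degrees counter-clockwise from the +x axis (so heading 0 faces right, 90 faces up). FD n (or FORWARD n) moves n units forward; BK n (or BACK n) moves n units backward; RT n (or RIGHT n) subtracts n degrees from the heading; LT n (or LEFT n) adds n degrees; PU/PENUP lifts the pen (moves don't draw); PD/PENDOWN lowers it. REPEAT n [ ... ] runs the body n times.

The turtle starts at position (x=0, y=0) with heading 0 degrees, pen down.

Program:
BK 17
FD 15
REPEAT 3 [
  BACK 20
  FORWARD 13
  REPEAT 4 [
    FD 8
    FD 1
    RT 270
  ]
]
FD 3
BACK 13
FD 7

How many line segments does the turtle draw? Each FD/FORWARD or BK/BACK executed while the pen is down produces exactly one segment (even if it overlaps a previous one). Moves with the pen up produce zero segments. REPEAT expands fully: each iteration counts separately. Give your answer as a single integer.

Executing turtle program step by step:
Start: pos=(0,0), heading=0, pen down
BK 17: (0,0) -> (-17,0) [heading=0, draw]
FD 15: (-17,0) -> (-2,0) [heading=0, draw]
REPEAT 3 [
  -- iteration 1/3 --
  BK 20: (-2,0) -> (-22,0) [heading=0, draw]
  FD 13: (-22,0) -> (-9,0) [heading=0, draw]
  REPEAT 4 [
    -- iteration 1/4 --
    FD 8: (-9,0) -> (-1,0) [heading=0, draw]
    FD 1: (-1,0) -> (0,0) [heading=0, draw]
    RT 270: heading 0 -> 90
    -- iteration 2/4 --
    FD 8: (0,0) -> (0,8) [heading=90, draw]
    FD 1: (0,8) -> (0,9) [heading=90, draw]
    RT 270: heading 90 -> 180
    -- iteration 3/4 --
    FD 8: (0,9) -> (-8,9) [heading=180, draw]
    FD 1: (-8,9) -> (-9,9) [heading=180, draw]
    RT 270: heading 180 -> 270
    -- iteration 4/4 --
    FD 8: (-9,9) -> (-9,1) [heading=270, draw]
    FD 1: (-9,1) -> (-9,0) [heading=270, draw]
    RT 270: heading 270 -> 0
  ]
  -- iteration 2/3 --
  BK 20: (-9,0) -> (-29,0) [heading=0, draw]
  FD 13: (-29,0) -> (-16,0) [heading=0, draw]
  REPEAT 4 [
    -- iteration 1/4 --
    FD 8: (-16,0) -> (-8,0) [heading=0, draw]
    FD 1: (-8,0) -> (-7,0) [heading=0, draw]
    RT 270: heading 0 -> 90
    -- iteration 2/4 --
    FD 8: (-7,0) -> (-7,8) [heading=90, draw]
    FD 1: (-7,8) -> (-7,9) [heading=90, draw]
    RT 270: heading 90 -> 180
    -- iteration 3/4 --
    FD 8: (-7,9) -> (-15,9) [heading=180, draw]
    FD 1: (-15,9) -> (-16,9) [heading=180, draw]
    RT 270: heading 180 -> 270
    -- iteration 4/4 --
    FD 8: (-16,9) -> (-16,1) [heading=270, draw]
    FD 1: (-16,1) -> (-16,0) [heading=270, draw]
    RT 270: heading 270 -> 0
  ]
  -- iteration 3/3 --
  BK 20: (-16,0) -> (-36,0) [heading=0, draw]
  FD 13: (-36,0) -> (-23,0) [heading=0, draw]
  REPEAT 4 [
    -- iteration 1/4 --
    FD 8: (-23,0) -> (-15,0) [heading=0, draw]
    FD 1: (-15,0) -> (-14,0) [heading=0, draw]
    RT 270: heading 0 -> 90
    -- iteration 2/4 --
    FD 8: (-14,0) -> (-14,8) [heading=90, draw]
    FD 1: (-14,8) -> (-14,9) [heading=90, draw]
    RT 270: heading 90 -> 180
    -- iteration 3/4 --
    FD 8: (-14,9) -> (-22,9) [heading=180, draw]
    FD 1: (-22,9) -> (-23,9) [heading=180, draw]
    RT 270: heading 180 -> 270
    -- iteration 4/4 --
    FD 8: (-23,9) -> (-23,1) [heading=270, draw]
    FD 1: (-23,1) -> (-23,0) [heading=270, draw]
    RT 270: heading 270 -> 0
  ]
]
FD 3: (-23,0) -> (-20,0) [heading=0, draw]
BK 13: (-20,0) -> (-33,0) [heading=0, draw]
FD 7: (-33,0) -> (-26,0) [heading=0, draw]
Final: pos=(-26,0), heading=0, 35 segment(s) drawn
Segments drawn: 35

Answer: 35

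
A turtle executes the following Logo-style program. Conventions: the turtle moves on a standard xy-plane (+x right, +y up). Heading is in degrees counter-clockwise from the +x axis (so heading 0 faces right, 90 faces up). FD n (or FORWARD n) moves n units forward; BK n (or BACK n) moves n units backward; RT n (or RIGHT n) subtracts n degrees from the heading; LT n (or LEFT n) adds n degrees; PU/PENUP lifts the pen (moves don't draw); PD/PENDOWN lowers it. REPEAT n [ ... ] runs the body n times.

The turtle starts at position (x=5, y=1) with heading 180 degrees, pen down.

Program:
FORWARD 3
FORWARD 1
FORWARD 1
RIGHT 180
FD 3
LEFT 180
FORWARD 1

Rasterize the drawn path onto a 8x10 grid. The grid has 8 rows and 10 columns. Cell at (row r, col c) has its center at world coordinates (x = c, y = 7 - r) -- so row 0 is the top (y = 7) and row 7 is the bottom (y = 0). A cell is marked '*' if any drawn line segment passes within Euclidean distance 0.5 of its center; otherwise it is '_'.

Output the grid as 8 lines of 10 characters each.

Answer: __________
__________
__________
__________
__________
__________
******____
__________

Derivation:
Segment 0: (5,1) -> (2,1)
Segment 1: (2,1) -> (1,1)
Segment 2: (1,1) -> (0,1)
Segment 3: (0,1) -> (3,1)
Segment 4: (3,1) -> (2,1)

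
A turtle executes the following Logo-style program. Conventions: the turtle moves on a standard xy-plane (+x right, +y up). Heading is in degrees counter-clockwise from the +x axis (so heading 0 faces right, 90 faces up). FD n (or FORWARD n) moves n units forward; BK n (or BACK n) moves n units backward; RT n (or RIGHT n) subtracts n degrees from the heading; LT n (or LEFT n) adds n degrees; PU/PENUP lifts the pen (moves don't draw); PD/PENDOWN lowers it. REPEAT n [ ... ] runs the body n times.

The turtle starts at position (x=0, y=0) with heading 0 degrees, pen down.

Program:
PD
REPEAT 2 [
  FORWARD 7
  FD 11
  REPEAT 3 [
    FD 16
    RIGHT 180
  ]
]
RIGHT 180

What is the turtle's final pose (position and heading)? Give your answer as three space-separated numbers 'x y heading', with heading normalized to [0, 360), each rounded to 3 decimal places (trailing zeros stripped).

Executing turtle program step by step:
Start: pos=(0,0), heading=0, pen down
PD: pen down
REPEAT 2 [
  -- iteration 1/2 --
  FD 7: (0,0) -> (7,0) [heading=0, draw]
  FD 11: (7,0) -> (18,0) [heading=0, draw]
  REPEAT 3 [
    -- iteration 1/3 --
    FD 16: (18,0) -> (34,0) [heading=0, draw]
    RT 180: heading 0 -> 180
    -- iteration 2/3 --
    FD 16: (34,0) -> (18,0) [heading=180, draw]
    RT 180: heading 180 -> 0
    -- iteration 3/3 --
    FD 16: (18,0) -> (34,0) [heading=0, draw]
    RT 180: heading 0 -> 180
  ]
  -- iteration 2/2 --
  FD 7: (34,0) -> (27,0) [heading=180, draw]
  FD 11: (27,0) -> (16,0) [heading=180, draw]
  REPEAT 3 [
    -- iteration 1/3 --
    FD 16: (16,0) -> (0,0) [heading=180, draw]
    RT 180: heading 180 -> 0
    -- iteration 2/3 --
    FD 16: (0,0) -> (16,0) [heading=0, draw]
    RT 180: heading 0 -> 180
    -- iteration 3/3 --
    FD 16: (16,0) -> (0,0) [heading=180, draw]
    RT 180: heading 180 -> 0
  ]
]
RT 180: heading 0 -> 180
Final: pos=(0,0), heading=180, 10 segment(s) drawn

Answer: 0 0 180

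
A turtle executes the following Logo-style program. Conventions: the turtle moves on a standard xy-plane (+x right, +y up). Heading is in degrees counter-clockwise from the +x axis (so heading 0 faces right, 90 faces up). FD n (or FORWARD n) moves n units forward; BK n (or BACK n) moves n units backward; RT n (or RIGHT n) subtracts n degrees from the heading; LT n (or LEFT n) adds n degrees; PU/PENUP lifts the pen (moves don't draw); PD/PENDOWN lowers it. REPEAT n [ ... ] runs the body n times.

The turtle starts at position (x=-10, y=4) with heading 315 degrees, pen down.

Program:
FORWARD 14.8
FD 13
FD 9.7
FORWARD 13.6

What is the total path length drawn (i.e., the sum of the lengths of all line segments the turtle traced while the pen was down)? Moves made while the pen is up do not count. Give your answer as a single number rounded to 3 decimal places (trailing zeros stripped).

Executing turtle program step by step:
Start: pos=(-10,4), heading=315, pen down
FD 14.8: (-10,4) -> (0.465,-6.465) [heading=315, draw]
FD 13: (0.465,-6.465) -> (9.658,-15.658) [heading=315, draw]
FD 9.7: (9.658,-15.658) -> (16.517,-22.517) [heading=315, draw]
FD 13.6: (16.517,-22.517) -> (26.133,-32.133) [heading=315, draw]
Final: pos=(26.133,-32.133), heading=315, 4 segment(s) drawn

Segment lengths:
  seg 1: (-10,4) -> (0.465,-6.465), length = 14.8
  seg 2: (0.465,-6.465) -> (9.658,-15.658), length = 13
  seg 3: (9.658,-15.658) -> (16.517,-22.517), length = 9.7
  seg 4: (16.517,-22.517) -> (26.133,-32.133), length = 13.6
Total = 51.1

Answer: 51.1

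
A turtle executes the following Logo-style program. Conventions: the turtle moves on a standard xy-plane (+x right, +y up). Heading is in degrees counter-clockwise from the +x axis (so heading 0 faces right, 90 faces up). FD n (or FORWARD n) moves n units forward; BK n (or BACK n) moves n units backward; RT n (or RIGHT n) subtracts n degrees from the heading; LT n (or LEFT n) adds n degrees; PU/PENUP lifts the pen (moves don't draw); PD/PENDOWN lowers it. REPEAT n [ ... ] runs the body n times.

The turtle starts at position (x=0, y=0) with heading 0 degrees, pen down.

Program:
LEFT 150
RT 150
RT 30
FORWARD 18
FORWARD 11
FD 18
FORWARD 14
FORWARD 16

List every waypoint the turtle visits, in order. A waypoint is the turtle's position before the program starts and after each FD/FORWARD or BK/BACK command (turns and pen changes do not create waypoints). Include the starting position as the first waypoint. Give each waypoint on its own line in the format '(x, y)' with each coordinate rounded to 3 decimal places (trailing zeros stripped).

Answer: (0, 0)
(15.588, -9)
(25.115, -14.5)
(40.703, -23.5)
(52.828, -30.5)
(66.684, -38.5)

Derivation:
Executing turtle program step by step:
Start: pos=(0,0), heading=0, pen down
LT 150: heading 0 -> 150
RT 150: heading 150 -> 0
RT 30: heading 0 -> 330
FD 18: (0,0) -> (15.588,-9) [heading=330, draw]
FD 11: (15.588,-9) -> (25.115,-14.5) [heading=330, draw]
FD 18: (25.115,-14.5) -> (40.703,-23.5) [heading=330, draw]
FD 14: (40.703,-23.5) -> (52.828,-30.5) [heading=330, draw]
FD 16: (52.828,-30.5) -> (66.684,-38.5) [heading=330, draw]
Final: pos=(66.684,-38.5), heading=330, 5 segment(s) drawn
Waypoints (6 total):
(0, 0)
(15.588, -9)
(25.115, -14.5)
(40.703, -23.5)
(52.828, -30.5)
(66.684, -38.5)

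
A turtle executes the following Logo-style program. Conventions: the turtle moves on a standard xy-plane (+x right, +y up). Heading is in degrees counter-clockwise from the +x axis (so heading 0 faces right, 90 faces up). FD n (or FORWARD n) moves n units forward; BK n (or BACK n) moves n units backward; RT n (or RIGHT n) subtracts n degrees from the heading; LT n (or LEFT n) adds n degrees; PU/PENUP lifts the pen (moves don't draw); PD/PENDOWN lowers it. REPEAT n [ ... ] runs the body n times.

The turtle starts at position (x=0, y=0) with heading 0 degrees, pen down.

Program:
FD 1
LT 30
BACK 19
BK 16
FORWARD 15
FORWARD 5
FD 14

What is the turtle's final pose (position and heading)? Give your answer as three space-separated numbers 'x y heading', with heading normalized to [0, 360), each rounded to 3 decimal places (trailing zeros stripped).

Executing turtle program step by step:
Start: pos=(0,0), heading=0, pen down
FD 1: (0,0) -> (1,0) [heading=0, draw]
LT 30: heading 0 -> 30
BK 19: (1,0) -> (-15.454,-9.5) [heading=30, draw]
BK 16: (-15.454,-9.5) -> (-29.311,-17.5) [heading=30, draw]
FD 15: (-29.311,-17.5) -> (-16.321,-10) [heading=30, draw]
FD 5: (-16.321,-10) -> (-11.99,-7.5) [heading=30, draw]
FD 14: (-11.99,-7.5) -> (0.134,-0.5) [heading=30, draw]
Final: pos=(0.134,-0.5), heading=30, 6 segment(s) drawn

Answer: 0.134 -0.5 30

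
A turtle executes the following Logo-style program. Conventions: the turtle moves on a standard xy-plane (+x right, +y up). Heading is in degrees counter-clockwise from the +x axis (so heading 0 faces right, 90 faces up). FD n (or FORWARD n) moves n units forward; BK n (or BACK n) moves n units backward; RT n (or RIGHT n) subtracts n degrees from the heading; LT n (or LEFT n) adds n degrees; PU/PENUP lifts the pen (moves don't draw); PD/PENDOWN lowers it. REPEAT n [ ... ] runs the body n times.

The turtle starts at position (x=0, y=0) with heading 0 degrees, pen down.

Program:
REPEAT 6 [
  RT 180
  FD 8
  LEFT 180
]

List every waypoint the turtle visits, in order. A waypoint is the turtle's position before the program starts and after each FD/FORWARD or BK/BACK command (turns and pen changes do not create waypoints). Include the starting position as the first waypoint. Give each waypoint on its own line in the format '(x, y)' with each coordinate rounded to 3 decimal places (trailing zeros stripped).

Executing turtle program step by step:
Start: pos=(0,0), heading=0, pen down
REPEAT 6 [
  -- iteration 1/6 --
  RT 180: heading 0 -> 180
  FD 8: (0,0) -> (-8,0) [heading=180, draw]
  LT 180: heading 180 -> 0
  -- iteration 2/6 --
  RT 180: heading 0 -> 180
  FD 8: (-8,0) -> (-16,0) [heading=180, draw]
  LT 180: heading 180 -> 0
  -- iteration 3/6 --
  RT 180: heading 0 -> 180
  FD 8: (-16,0) -> (-24,0) [heading=180, draw]
  LT 180: heading 180 -> 0
  -- iteration 4/6 --
  RT 180: heading 0 -> 180
  FD 8: (-24,0) -> (-32,0) [heading=180, draw]
  LT 180: heading 180 -> 0
  -- iteration 5/6 --
  RT 180: heading 0 -> 180
  FD 8: (-32,0) -> (-40,0) [heading=180, draw]
  LT 180: heading 180 -> 0
  -- iteration 6/6 --
  RT 180: heading 0 -> 180
  FD 8: (-40,0) -> (-48,0) [heading=180, draw]
  LT 180: heading 180 -> 0
]
Final: pos=(-48,0), heading=0, 6 segment(s) drawn
Waypoints (7 total):
(0, 0)
(-8, 0)
(-16, 0)
(-24, 0)
(-32, 0)
(-40, 0)
(-48, 0)

Answer: (0, 0)
(-8, 0)
(-16, 0)
(-24, 0)
(-32, 0)
(-40, 0)
(-48, 0)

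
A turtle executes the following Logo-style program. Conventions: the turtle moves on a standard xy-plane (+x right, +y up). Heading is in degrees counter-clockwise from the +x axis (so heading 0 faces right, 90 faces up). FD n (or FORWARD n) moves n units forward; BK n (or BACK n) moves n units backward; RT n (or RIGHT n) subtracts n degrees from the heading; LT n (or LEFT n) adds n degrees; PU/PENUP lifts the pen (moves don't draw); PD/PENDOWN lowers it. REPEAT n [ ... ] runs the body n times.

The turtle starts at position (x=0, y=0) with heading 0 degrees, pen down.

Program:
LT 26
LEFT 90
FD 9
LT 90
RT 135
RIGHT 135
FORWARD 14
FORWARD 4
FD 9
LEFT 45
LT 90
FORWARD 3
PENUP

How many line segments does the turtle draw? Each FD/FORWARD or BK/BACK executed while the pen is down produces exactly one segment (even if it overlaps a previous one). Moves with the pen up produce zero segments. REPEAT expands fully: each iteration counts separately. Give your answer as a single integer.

Executing turtle program step by step:
Start: pos=(0,0), heading=0, pen down
LT 26: heading 0 -> 26
LT 90: heading 26 -> 116
FD 9: (0,0) -> (-3.945,8.089) [heading=116, draw]
LT 90: heading 116 -> 206
RT 135: heading 206 -> 71
RT 135: heading 71 -> 296
FD 14: (-3.945,8.089) -> (2.192,-4.494) [heading=296, draw]
FD 4: (2.192,-4.494) -> (3.945,-8.089) [heading=296, draw]
FD 9: (3.945,-8.089) -> (7.891,-16.178) [heading=296, draw]
LT 45: heading 296 -> 341
LT 90: heading 341 -> 71
FD 3: (7.891,-16.178) -> (8.867,-13.342) [heading=71, draw]
PU: pen up
Final: pos=(8.867,-13.342), heading=71, 5 segment(s) drawn
Segments drawn: 5

Answer: 5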